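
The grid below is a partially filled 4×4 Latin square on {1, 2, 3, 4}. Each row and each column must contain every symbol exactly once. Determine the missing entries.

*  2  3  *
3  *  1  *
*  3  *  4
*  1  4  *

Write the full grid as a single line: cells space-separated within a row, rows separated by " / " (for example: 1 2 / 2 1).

4 2 3 1 / 3 4 1 2 / 1 3 2 4 / 2 1 4 3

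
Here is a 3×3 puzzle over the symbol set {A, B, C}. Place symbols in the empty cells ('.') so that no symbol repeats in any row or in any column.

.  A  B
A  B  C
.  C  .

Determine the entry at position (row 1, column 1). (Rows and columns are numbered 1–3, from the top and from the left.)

C

(r1,c1): row 1 has {A,B}; column 1 has {A}, so it must be C.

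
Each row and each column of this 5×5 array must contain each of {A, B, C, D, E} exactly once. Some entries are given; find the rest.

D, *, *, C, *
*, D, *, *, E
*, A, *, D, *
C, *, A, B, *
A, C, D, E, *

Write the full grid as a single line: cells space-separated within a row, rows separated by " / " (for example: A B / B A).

D B E C A / B D C A E / E A B D C / C E A B D / A C D E B

At row 2, column 1: row 2 has {D,E}; column 1 has {A,C,D}; that leaves B.
At row 2, column 3: row 2 has {B,D,E}; column 3 has {A,D}; that leaves C.
At row 2, column 4: row 2 has {B,C,D,E}; column 4 has {B,C,D,E}; that leaves A.
At row 3, column 1: row 3 has {A,D}; column 1 has {A,B,C,D}; that leaves E.
At row 3, column 3: row 3 has {A,D,E}; column 3 has {A,C,D}; that leaves B.
At row 3, column 5: row 3 has {A,B,D,E}; column 5 has {E}; that leaves C.
At row 4, column 2: row 4 has {A,B,C}; column 2 has {A,C,D}; that leaves E.
At row 4, column 5: row 4 has {A,B,C,E}; column 5 has {C,E}; that leaves D.
At row 5, column 5: row 5 has {A,C,D,E}; column 5 has {C,D,E}; that leaves B.
At row 1, column 2: row 1 has {C,D}; column 2 has {A,C,D,E}; that leaves B.
At row 1, column 3: row 1 has {B,C,D}; column 3 has {A,B,C,D}; that leaves E.
At row 1, column 5: row 1 has {B,C,D,E}; column 5 has {B,C,D,E}; that leaves A.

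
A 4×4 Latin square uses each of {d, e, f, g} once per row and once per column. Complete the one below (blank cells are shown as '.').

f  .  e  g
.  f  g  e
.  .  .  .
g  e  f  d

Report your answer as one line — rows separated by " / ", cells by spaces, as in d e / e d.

f d e g / d f g e / e g d f / g e f d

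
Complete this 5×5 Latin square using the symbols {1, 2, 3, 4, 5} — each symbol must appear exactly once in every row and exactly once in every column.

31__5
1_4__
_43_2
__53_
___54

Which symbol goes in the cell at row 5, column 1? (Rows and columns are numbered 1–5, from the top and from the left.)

At row 1, column 3: row 1 has {1,3,5}; column 3 has {3,4,5}; that leaves 2.
At row 1, column 4: row 1 has {1,2,3,5}; column 4 has {3,5}; that leaves 4.
At row 2, column 4: row 2 has {1,4}; column 4 has {3,4,5}; that leaves 2.
At row 2, column 5: row 2 has {1,2,4}; column 5 has {2,4,5}; that leaves 3.
At row 3, column 1: row 3 has {2,3,4}; column 1 has {1,3}; that leaves 5.
At row 3, column 4: row 3 has {2,3,4,5}; column 4 has {2,3,4,5}; that leaves 1.
At row 4, column 2: row 4 has {3,5}; column 2 has {1,4}; that leaves 2.
At row 4, column 5: row 4 has {2,3,5}; column 5 has {2,3,4,5}; that leaves 1.
At row 5, column 1: row 5 has {4,5}; column 1 has {1,3,5}; that leaves 2.

2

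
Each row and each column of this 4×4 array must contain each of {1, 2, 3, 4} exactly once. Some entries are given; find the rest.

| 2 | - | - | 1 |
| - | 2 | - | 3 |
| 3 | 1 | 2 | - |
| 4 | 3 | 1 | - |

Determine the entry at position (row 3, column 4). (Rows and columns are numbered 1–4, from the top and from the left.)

Cell (r1,c2): row 1 has {1,2}; column 2 has {1,2,3} → 4.
Cell (r1,c3): row 1 has {1,2,4}; column 3 has {1,2} → 3.
Cell (r2,c1): row 2 has {2,3}; column 1 has {2,3,4} → 1.
Cell (r2,c3): row 2 has {1,2,3}; column 3 has {1,2,3} → 4.
Cell (r3,c4): row 3 has {1,2,3}; column 4 has {1,3} → 4.

4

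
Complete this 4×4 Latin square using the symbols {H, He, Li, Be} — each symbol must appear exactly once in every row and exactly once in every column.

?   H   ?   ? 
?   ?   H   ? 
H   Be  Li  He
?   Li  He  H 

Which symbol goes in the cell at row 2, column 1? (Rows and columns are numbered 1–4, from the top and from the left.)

Li

(r1,c3): row 1 has {H}; column 3 has {H,He,Li}, so it must be Be.
(r1,c4): row 1 has {H,Be}; column 4 has {H,He}, so it must be Li.
(r2,c2): row 2 has {H}; column 2 has {H,Li,Be}, so it must be He.
(r2,c4): row 2 has {H,He}; column 4 has {H,He,Li}, so it must be Be.
(r4,c1): row 4 has {H,He,Li}; column 1 has {H}, so it must be Be.
(r1,c1): row 1 has {H,Li,Be}; column 1 has {H,Be}, so it must be He.
(r2,c1): row 2 has {H,He,Be}; column 1 has {H,He,Be}, so it must be Li.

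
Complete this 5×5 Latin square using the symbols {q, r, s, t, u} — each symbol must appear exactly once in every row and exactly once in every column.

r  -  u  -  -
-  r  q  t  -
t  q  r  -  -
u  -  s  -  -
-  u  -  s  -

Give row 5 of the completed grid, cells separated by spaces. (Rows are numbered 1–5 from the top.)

q u t s r

(r1,c4) = q
(r2,c1) = s
(r2,c5) = u
(r3,c4) = u
(r3,c5) = s
(r4,c2) = t
(r4,c4) = r
(r4,c5) = q
(r5,c1) = q
(r5,c3) = t
(r5,c5) = r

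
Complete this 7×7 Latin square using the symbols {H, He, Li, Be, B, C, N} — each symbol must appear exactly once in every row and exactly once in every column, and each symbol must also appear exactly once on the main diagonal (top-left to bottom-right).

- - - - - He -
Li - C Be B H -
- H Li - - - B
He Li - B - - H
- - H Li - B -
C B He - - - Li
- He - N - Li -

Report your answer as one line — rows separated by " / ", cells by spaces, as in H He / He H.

H Be B C Li He N / Li N C Be B H He / Be H Li He C N B / He Li N B Be C H / N C H Li He B Be / C B He H N Be Li / B He Be N H Li C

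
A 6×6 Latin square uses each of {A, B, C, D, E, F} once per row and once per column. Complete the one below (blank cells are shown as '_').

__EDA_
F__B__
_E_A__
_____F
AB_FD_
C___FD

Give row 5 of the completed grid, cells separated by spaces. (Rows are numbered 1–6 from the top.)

At row 1, column 1: row 1 has {A,D,E}; column 1 has {A,C,F}; that leaves B.
At row 1, column 6: row 1 has {A,B,D,E}; column 6 has {D,F}; that leaves C.
At row 3, column 1: row 3 has {A,E}; column 1 has {A,B,C,F}; that leaves D.
At row 3, column 6: row 3 has {A,D,E}; column 6 has {C,D,F}; that leaves B.
At row 4, column 1: row 4 has {F}; column 1 has {A,B,C,D,F}; that leaves E.
At row 4, column 4: row 4 has {E,F}; column 4 has {A,B,D,F}; that leaves C.
At row 4, column 5: row 4 has {C,E,F}; column 5 has {A,D,F}; that leaves B.
At row 5, column 3: row 5 has {A,B,D,F}; column 3 has {E}; that leaves C.
At row 5, column 6: row 5 has {A,B,C,D,F}; column 6 has {B,C,D,F}; that leaves E.

A B C F D E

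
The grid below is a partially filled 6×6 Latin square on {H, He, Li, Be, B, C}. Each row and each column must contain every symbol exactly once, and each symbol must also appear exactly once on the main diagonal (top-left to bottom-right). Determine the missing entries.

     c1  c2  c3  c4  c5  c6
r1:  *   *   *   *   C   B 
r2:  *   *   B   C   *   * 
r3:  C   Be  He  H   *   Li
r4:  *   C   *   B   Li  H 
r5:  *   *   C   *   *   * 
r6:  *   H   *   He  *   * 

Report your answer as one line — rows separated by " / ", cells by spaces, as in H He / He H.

Be He H Li C B / H Li B C He Be / C Be He H B Li / He C Be B Li H / Li B C Be H He / B H Li He Be C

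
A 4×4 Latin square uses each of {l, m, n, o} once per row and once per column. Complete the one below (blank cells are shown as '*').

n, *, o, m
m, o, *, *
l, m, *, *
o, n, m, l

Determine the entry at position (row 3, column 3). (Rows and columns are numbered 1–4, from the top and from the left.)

n

Cell (r1,c2): row 1 has {m,n,o}; column 2 has {m,n,o} → l.
Cell (r2,c4): row 2 has {m,o}; column 4 has {l,m} → n.
Cell (r3,c3): row 3 has {l,m}; column 3 has {m,o} → n.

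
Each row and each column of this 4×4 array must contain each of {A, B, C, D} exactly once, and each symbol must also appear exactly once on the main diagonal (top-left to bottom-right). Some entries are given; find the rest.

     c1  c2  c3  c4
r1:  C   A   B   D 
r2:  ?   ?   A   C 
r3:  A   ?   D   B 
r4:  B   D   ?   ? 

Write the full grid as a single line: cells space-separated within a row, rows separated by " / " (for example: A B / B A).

C A B D / D B A C / A C D B / B D C A

At row 2, column 1: row 2 has {A,C}; column 1 has {A,B,C}; that leaves D.
At row 2, column 2: row 2 has {A,C,D}; column 2 has {A,D}; the diagonal has {C,D}; that leaves B.
At row 3, column 2: row 3 has {A,B,D}; column 2 has {A,B,D}; that leaves C.
At row 4, column 3: row 4 has {B,D}; column 3 has {A,B,D}; that leaves C.
At row 4, column 4: row 4 has {B,C,D}; column 4 has {B,C,D}; the diagonal has {B,C,D}; that leaves A.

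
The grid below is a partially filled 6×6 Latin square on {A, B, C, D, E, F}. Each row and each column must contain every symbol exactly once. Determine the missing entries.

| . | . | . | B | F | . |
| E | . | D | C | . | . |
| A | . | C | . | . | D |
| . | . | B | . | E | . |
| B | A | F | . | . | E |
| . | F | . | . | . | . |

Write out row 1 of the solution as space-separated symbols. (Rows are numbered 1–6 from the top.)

D C E B F A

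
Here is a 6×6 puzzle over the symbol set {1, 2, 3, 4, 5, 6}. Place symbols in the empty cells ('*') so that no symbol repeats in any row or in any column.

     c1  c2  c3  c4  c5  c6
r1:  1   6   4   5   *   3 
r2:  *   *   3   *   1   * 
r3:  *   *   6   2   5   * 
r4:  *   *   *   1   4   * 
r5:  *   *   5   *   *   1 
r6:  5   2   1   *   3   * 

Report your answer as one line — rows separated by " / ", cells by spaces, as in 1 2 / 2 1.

1 6 4 5 2 3 / 4 5 3 6 1 2 / 3 1 6 2 5 4 / 6 3 2 1 4 5 / 2 4 5 3 6 1 / 5 2 1 4 3 6

At row 1, column 5: row 1 has {1,3,4,5,6}; column 5 has {1,3,4,5}; that leaves 2.
At row 3, column 6: row 3 has {2,5,6}; column 6 has {1,3}; that leaves 4.
At row 4, column 3: row 4 has {1,4}; column 3 has {1,3,4,5,6}; that leaves 2.
At row 5, column 5: row 5 has {1,5}; column 5 has {1,2,3,4,5}; that leaves 6.
At row 6, column 6: row 6 has {1,2,3,5}; column 6 has {1,3,4}; that leaves 6.
At row 3, column 1: row 3 has {2,4,5,6}; column 1 has {1,5}; that leaves 3.
At row 3, column 2: row 3 has {2,3,4,5,6}; column 2 has {2,6}; that leaves 1.
At row 4, column 1: row 4 has {1,2,4}; column 1 has {1,3,5}; that leaves 6.
At row 4, column 6: row 4 has {1,2,4,6}; column 6 has {1,3,4,6}; that leaves 5.
At row 6, column 4: row 6 has {1,2,3,5,6}; column 4 has {1,2,5}; that leaves 4.
At row 2, column 4: row 2 has {1,3}; column 4 has {1,2,4,5}; that leaves 6.
At row 2, column 6: row 2 has {1,3,6}; column 6 has {1,3,4,5,6}; that leaves 2.
At row 4, column 2: row 4 has {1,2,4,5,6}; column 2 has {1,2,6}; that leaves 3.
At row 5, column 2: row 5 has {1,5,6}; column 2 has {1,2,3,6}; that leaves 4.
At row 5, column 4: row 5 has {1,4,5,6}; column 4 has {1,2,4,5,6}; that leaves 3.
At row 2, column 1: row 2 has {1,2,3,6}; column 1 has {1,3,5,6}; that leaves 4.
At row 2, column 2: row 2 has {1,2,3,4,6}; column 2 has {1,2,3,4,6}; that leaves 5.
At row 5, column 1: row 5 has {1,3,4,5,6}; column 1 has {1,3,4,5,6}; that leaves 2.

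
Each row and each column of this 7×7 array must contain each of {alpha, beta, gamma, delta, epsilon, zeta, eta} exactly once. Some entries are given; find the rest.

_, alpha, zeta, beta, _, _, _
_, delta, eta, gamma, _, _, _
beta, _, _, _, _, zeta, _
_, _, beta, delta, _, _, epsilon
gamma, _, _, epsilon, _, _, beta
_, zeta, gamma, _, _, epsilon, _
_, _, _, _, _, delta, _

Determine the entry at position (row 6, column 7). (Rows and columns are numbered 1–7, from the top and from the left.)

Cell (r5,c2): row 5 has {beta,gamma,epsilon}; column 2 has {alpha,delta,zeta} → eta.
Cell (r5,c6): row 5 has {beta,gamma,epsilon,eta}; column 6 has {delta,epsilon,zeta} → alpha.
Cell (r2,c6): row 2 has {gamma,delta,eta}; column 6 has {alpha,delta,epsilon,zeta} → beta.
Cell (r4,c2): row 4 has {beta,delta,epsilon}; column 2 has {alpha,delta,zeta,eta} → gamma.
Cell (r4,c6): row 4 has {beta,gamma,delta,epsilon}; column 6 has {alpha,beta,delta,epsilon,zeta} → eta.
Cell (r5,c3): row 5 has {alpha,beta,gamma,epsilon,eta}; column 3 has {beta,gamma,zeta,eta} → delta.
Cell (r5,c5): row 5 has {alpha,beta,gamma,delta,epsilon,eta}; column 5 is empty so far → zeta.
Cell (r1,c6): row 1 has {alpha,beta,zeta}; column 6 has {alpha,beta,delta,epsilon,zeta,eta} → gamma.
Cell (r3,c2): row 3 has {beta,zeta}; column 2 has {alpha,gamma,delta,zeta,eta} → epsilon.
Cell (r3,c3): row 3 has {beta,epsilon,zeta}; column 3 has {beta,gamma,delta,zeta,eta} → alpha.
Cell (r3,c4): row 3 has {alpha,beta,epsilon,zeta}; column 4 has {beta,gamma,delta,epsilon} → eta.
Cell (r4,c5): row 4 has {beta,gamma,delta,epsilon,eta}; column 5 has {zeta} → alpha.
Cell (r6,c4): row 6 has {gamma,epsilon,zeta}; column 4 has {beta,gamma,delta,epsilon,eta} → alpha.
Cell (r7,c2): row 7 has {delta}; column 2 has {alpha,gamma,delta,epsilon,zeta,eta} → beta.
Cell (r7,c3): row 7 has {beta,delta}; column 3 has {alpha,beta,gamma,delta,zeta,eta} → epsilon.
Cell (r7,c4): row 7 has {beta,delta,epsilon}; column 4 has {alpha,beta,gamma,delta,epsilon,eta} → zeta.
Cell (r2,c5): row 2 has {beta,gamma,delta,eta}; column 5 has {alpha,zeta} → epsilon.
Cell (r4,c1): row 4 has {alpha,beta,gamma,delta,epsilon,eta}; column 1 has {beta,gamma} → zeta.
Cell (r2,c1): row 2 has {beta,gamma,delta,epsilon,eta}; column 1 has {beta,gamma,zeta} → alpha.
Cell (r2,c7): row 2 has {alpha,beta,gamma,delta,epsilon,eta}; column 7 has {beta,epsilon} → zeta.
Cell (r7,c1): row 7 has {beta,delta,epsilon,zeta}; column 1 has {alpha,beta,gamma,zeta} → eta.
Cell (r7,c5): row 7 has {beta,delta,epsilon,zeta,eta}; column 5 has {alpha,epsilon,zeta} → gamma.
Cell (r7,c7): row 7 has {beta,gamma,delta,epsilon,zeta,eta}; column 7 has {beta,epsilon,zeta} → alpha.
Cell (r3,c5): row 3 has {alpha,beta,epsilon,zeta,eta}; column 5 has {alpha,gamma,epsilon,zeta} → delta.
Cell (r3,c7): row 3 has {alpha,beta,delta,epsilon,zeta,eta}; column 7 has {alpha,beta,epsilon,zeta} → gamma.
Cell (r6,c1): row 6 has {alpha,gamma,epsilon,zeta}; column 1 has {alpha,beta,gamma,zeta,eta} → delta.
Cell (r6,c7): row 6 has {alpha,gamma,delta,epsilon,zeta}; column 7 has {alpha,beta,gamma,epsilon,zeta} → eta.

eta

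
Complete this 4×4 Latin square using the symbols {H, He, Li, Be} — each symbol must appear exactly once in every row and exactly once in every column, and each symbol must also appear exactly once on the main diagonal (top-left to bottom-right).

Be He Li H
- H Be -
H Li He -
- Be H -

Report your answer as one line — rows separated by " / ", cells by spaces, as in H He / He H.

Be He Li H / Li H Be He / H Li He Be / He Be H Li

At row 3, column 4: row 3 has {H,He,Li}; column 4 has {H}; that leaves Be.
At row 4, column 4: row 4 has {H,Be}; column 4 has {H,Be}; the diagonal has {H,He,Be}; that leaves Li.
At row 2, column 4: row 2 has {H,Be}; column 4 has {H,Li,Be}; that leaves He.
At row 4, column 1: row 4 has {H,Li,Be}; column 1 has {H,Be}; that leaves He.
At row 2, column 1: row 2 has {H,He,Be}; column 1 has {H,He,Be}; that leaves Li.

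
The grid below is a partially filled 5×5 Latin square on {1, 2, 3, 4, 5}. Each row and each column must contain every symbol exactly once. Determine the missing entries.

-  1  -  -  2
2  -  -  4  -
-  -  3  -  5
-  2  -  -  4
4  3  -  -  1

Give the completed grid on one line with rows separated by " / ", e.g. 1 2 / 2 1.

5 1 4 3 2 / 2 5 1 4 3 / 1 4 3 2 5 / 3 2 5 1 4 / 4 3 2 5 1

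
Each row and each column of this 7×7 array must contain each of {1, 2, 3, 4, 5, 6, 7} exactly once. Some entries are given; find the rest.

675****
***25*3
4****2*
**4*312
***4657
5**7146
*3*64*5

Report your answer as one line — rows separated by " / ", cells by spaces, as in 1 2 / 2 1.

6 7 5 1 2 3 4 / 1 4 7 2 5 6 3 / 4 5 6 3 7 2 1 / 7 6 4 5 3 1 2 / 3 1 2 4 6 5 7 / 5 2 3 7 1 4 6 / 2 3 1 6 4 7 5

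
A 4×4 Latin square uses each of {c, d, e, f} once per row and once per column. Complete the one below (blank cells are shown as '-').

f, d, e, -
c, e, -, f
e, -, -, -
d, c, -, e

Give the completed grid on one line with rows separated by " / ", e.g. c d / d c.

(r1,c4): row 1 has {d,e,f}; column 4 has {e,f}, so it must be c.
(r2,c3): row 2 has {c,e,f}; column 3 has {e}, so it must be d.
(r3,c2): row 3 has {e}; column 2 has {c,d,e}, so it must be f.
(r3,c3): row 3 has {e,f}; column 3 has {d,e}, so it must be c.
(r3,c4): row 3 has {c,e,f}; column 4 has {c,e,f}, so it must be d.
(r4,c3): row 4 has {c,d,e}; column 3 has {c,d,e}, so it must be f.

f d e c / c e d f / e f c d / d c f e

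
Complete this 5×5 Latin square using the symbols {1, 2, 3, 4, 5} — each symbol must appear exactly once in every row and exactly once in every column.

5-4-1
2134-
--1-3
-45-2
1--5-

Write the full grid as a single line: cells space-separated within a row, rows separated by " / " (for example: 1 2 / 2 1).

5 2 4 3 1 / 2 1 3 4 5 / 4 5 1 2 3 / 3 4 5 1 2 / 1 3 2 5 4

Cell (r2,c5): row 2 has {1,2,3,4}; column 5 has {1,2,3} → 5.
Cell (r3,c1): row 3 has {1,3}; column 1 has {1,2,5} → 4.
Cell (r3,c4): row 3 has {1,3,4}; column 4 has {4,5} → 2.
Cell (r4,c1): row 4 has {2,4,5}; column 1 has {1,2,4,5} → 3.
Cell (r4,c4): row 4 has {2,3,4,5}; column 4 has {2,4,5} → 1.
Cell (r5,c3): row 5 has {1,5}; column 3 has {1,3,4,5} → 2.
Cell (r5,c5): row 5 has {1,2,5}; column 5 has {1,2,3,5} → 4.
Cell (r1,c4): row 1 has {1,4,5}; column 4 has {1,2,4,5} → 3.
Cell (r3,c2): row 3 has {1,2,3,4}; column 2 has {1,4} → 5.
Cell (r5,c2): row 5 has {1,2,4,5}; column 2 has {1,4,5} → 3.
Cell (r1,c2): row 1 has {1,3,4,5}; column 2 has {1,3,4,5} → 2.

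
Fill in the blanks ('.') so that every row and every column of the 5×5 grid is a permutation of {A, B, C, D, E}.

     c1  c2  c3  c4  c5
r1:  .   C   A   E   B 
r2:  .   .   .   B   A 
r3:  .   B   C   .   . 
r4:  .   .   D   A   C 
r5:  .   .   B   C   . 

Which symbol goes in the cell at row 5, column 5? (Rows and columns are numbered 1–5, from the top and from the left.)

Cell (r1,c1): row 1 has {A,B,C,E}; column 1 is empty so far → D.
Cell (r2,c3): row 2 has {A,B}; column 3 has {A,B,C,D} → E.
Cell (r3,c4): row 3 has {B,C}; column 4 has {A,B,C,E} → D.
Cell (r3,c5): row 3 has {B,C,D}; column 5 has {A,B,C} → E.
Cell (r4,c2): row 4 has {A,C,D}; column 2 has {B,C} → E.
Cell (r5,c5): row 5 has {B,C}; column 5 has {A,B,C,E} → D.

D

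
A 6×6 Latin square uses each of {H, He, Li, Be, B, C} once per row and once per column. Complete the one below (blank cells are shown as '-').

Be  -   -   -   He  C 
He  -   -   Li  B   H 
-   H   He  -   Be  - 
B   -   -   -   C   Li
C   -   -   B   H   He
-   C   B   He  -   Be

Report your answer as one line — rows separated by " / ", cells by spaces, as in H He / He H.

Be B Li H He C / He Be C Li B H / Li H He C Be B / B He H Be C Li / C Li Be B H He / H C B He Li Be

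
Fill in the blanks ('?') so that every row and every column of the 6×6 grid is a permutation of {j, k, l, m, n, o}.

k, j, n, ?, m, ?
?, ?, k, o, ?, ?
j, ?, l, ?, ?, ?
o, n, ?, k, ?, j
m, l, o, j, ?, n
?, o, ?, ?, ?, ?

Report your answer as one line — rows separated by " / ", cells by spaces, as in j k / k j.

(r1,c4): row 1 has {j,k,m,n}; column 4 has {j,k,o}, so it must be l.
(r1,c6): row 1 has {j,k,l,m,n}; column 6 has {j,n}, so it must be o.
(r2,c2): row 2 has {k,o}; column 2 has {j,l,n,o}, so it must be m.
(r2,c6): row 2 has {k,m,o}; column 6 has {j,n,o}, so it must be l.
(r3,c2): row 3 has {j,l}; column 2 has {j,l,m,n,o}, so it must be k.
(r3,c6): row 3 has {j,k,l}; column 6 has {j,l,n,o}, so it must be m.
(r4,c3): row 4 has {j,k,n,o}; column 3 has {k,l,n,o}, so it must be m.
(r4,c5): row 4 has {j,k,m,n,o}; column 5 has {m}, so it must be l.
(r5,c5): row 5 has {j,l,m,n,o}; column 5 has {l,m}, so it must be k.
(r6,c3): row 6 has {o}; column 3 has {k,l,m,n,o}, so it must be j.
(r6,c5): row 6 has {j,o}; column 5 has {k,l,m}, so it must be n.
(r6,c6): row 6 has {j,n,o}; column 6 has {j,l,m,n,o}, so it must be k.
(r2,c1): row 2 has {k,l,m,o}; column 1 has {j,k,m,o}, so it must be n.
(r2,c5): row 2 has {k,l,m,n,o}; column 5 has {k,l,m,n}, so it must be j.
(r3,c4): row 3 has {j,k,l,m}; column 4 has {j,k,l,o}, so it must be n.
(r3,c5): row 3 has {j,k,l,m,n}; column 5 has {j,k,l,m,n}, so it must be o.
(r6,c1): row 6 has {j,k,n,o}; column 1 has {j,k,m,n,o}, so it must be l.
(r6,c4): row 6 has {j,k,l,n,o}; column 4 has {j,k,l,n,o}, so it must be m.

k j n l m o / n m k o j l / j k l n o m / o n m k l j / m l o j k n / l o j m n k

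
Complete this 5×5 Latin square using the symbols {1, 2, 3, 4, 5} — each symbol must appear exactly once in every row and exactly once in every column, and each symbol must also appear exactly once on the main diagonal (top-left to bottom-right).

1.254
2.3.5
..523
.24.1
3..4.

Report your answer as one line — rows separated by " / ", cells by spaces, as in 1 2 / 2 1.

1 3 2 5 4 / 2 4 3 1 5 / 4 1 5 2 3 / 5 2 4 3 1 / 3 5 1 4 2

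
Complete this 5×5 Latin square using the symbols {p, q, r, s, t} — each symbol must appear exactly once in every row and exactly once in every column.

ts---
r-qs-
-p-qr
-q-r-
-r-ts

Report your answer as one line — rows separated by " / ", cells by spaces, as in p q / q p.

(r1,c4): row 1 has {s,t}; column 4 has {q,r,s,t}, so it must be p.
(r1,c5): row 1 has {p,s,t}; column 5 has {r,s}, so it must be q.
(r2,c2): row 2 has {q,r,s}; column 2 has {p,q,r,s}, so it must be t.
(r2,c5): row 2 has {q,r,s,t}; column 5 has {q,r,s}, so it must be p.
(r3,c1): row 3 has {p,q,r}; column 1 has {r,t}, so it must be s.
(r3,c3): row 3 has {p,q,r,s}; column 3 has {q}, so it must be t.
(r4,c1): row 4 has {q,r}; column 1 has {r,s,t}, so it must be p.
(r4,c3): row 4 has {p,q,r}; column 3 has {q,t}, so it must be s.
(r4,c5): row 4 has {p,q,r,s}; column 5 has {p,q,r,s}, so it must be t.
(r5,c1): row 5 has {r,s,t}; column 1 has {p,r,s,t}, so it must be q.
(r5,c3): row 5 has {q,r,s,t}; column 3 has {q,s,t}, so it must be p.
(r1,c3): row 1 has {p,q,s,t}; column 3 has {p,q,s,t}, so it must be r.

t s r p q / r t q s p / s p t q r / p q s r t / q r p t s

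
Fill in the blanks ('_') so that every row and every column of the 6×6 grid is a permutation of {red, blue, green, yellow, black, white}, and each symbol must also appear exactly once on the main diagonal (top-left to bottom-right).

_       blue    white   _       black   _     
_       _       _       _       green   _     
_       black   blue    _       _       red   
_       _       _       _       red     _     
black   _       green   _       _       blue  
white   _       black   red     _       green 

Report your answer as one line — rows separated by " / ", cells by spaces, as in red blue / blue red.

red blue white green black yellow / yellow white red blue green black / green black blue yellow white red / blue green yellow black red white / black red green white yellow blue / white yellow black red blue green

(r1,c6) = yellow
(r4,c3) = yellow
(r6,c2) = yellow
(r6,c5) = blue
(r1,c1) = red
(r1,c4) = green
(r2,c2) = white
(r2,c3) = red
(r2,c6) = black
(r4,c2) = green
(r4,c4) = black
(r4,c6) = white
(r5,c2) = red
(r5,c5) = yellow
(r3,c5) = white
(r4,c1) = blue
(r5,c4) = white
(r2,c1) = yellow
(r2,c4) = blue
(r3,c1) = green
(r3,c4) = yellow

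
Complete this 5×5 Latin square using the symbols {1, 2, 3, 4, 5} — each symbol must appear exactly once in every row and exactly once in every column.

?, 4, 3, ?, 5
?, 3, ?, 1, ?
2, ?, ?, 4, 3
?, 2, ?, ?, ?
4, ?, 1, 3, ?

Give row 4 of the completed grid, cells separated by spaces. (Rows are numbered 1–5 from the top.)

3 2 4 5 1

row 1 has {3,4,5}; column 1 has {2,4} — only 1 is left for (r1,c1).
row 1 has {1,3,4,5}; column 4 has {1,3,4} — only 2 is left for (r1,c4).
row 2 has {1,3}; column 1 has {1,2,4} — only 5 is left for (r2,c1).
row 3 has {2,3,4}; column 3 has {1,3} — only 5 is left for (r3,c3).
row 4 has {2}; column 1 has {1,2,4,5} — only 3 is left for (r4,c1).
row 4 has {2,3}; column 3 has {1,3,5} — only 4 is left for (r4,c3).
row 4 has {2,3,4}; column 4 has {1,2,3,4} — only 5 is left for (r4,c4).
row 4 has {2,3,4,5}; column 5 has {3,5} — only 1 is left for (r4,c5).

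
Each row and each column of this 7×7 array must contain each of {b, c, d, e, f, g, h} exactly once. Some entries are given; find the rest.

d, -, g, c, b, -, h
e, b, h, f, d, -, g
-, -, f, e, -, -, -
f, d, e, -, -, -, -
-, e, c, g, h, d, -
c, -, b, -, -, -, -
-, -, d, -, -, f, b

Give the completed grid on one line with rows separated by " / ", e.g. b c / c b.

d f g c b e h / e b h f d c g / h g f e c b d / f d e b g h c / b e c g h d f / c h b d f g e / g c d h e f b

(r1,c2) = f
(r1,c6) = e
(r2,c6) = c
(r4,c7) = c
(r5,c1) = b
(r5,c7) = f
(r7,c4) = h
(r3,c7) = d
(r4,c4) = b
(r4,c5) = g
(r4,c6) = h
(r6,c4) = d
(r6,c6) = g
(r6,c7) = e
(r7,c1) = g
(r7,c2) = c
(r7,c5) = e
(r3,c1) = h
(r3,c2) = g
(r3,c5) = c
(r3,c6) = b
(r6,c2) = h
(r6,c5) = f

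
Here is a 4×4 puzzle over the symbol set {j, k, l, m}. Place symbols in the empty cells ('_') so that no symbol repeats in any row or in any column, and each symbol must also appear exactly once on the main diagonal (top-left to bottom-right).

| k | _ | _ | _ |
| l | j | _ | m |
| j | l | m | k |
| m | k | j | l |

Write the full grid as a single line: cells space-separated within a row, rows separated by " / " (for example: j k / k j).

row 1 has {k}; column 2 has {j,k,l} — only m is left for (r1,c2).
row 1 has {k,m}; column 3 has {j,m} — only l is left for (r1,c3).
row 1 has {k,l,m}; column 4 has {k,l,m} — only j is left for (r1,c4).
row 2 has {j,l,m}; column 3 has {j,l,m} — only k is left for (r2,c3).

k m l j / l j k m / j l m k / m k j l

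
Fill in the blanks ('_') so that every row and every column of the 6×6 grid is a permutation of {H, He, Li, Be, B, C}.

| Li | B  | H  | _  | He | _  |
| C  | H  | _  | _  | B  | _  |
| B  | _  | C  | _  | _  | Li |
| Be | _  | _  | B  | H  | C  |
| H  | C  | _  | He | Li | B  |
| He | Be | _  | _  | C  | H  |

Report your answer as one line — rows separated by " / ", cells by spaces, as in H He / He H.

(r1,c6) = Be
(r2,c6) = He
(r3,c2) = He
(r3,c5) = Be
(r4,c2) = Li
(r4,c3) = He
(r5,c3) = Be
(r6,c4) = Li
(r1,c4) = C
(r2,c3) = Li
(r2,c4) = Be
(r3,c4) = H
(r6,c3) = B

Li B H C He Be / C H Li Be B He / B He C H Be Li / Be Li He B H C / H C Be He Li B / He Be B Li C H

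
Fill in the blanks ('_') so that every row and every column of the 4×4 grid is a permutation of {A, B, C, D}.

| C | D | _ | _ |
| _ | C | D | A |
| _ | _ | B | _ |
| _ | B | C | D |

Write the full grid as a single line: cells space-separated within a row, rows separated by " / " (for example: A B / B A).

C D A B / B C D A / D A B C / A B C D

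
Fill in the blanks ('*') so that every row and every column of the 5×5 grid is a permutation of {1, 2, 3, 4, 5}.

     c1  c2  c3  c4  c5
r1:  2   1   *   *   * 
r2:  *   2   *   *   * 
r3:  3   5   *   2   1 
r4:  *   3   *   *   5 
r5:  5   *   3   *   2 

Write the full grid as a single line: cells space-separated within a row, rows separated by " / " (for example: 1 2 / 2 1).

2 1 5 3 4 / 4 2 1 5 3 / 3 5 4 2 1 / 1 3 2 4 5 / 5 4 3 1 2

(r3,c3) = 4
(r5,c2) = 4
(r5,c4) = 1
(r1,c3) = 5
(r2,c3) = 1
(r4,c3) = 2
(r4,c4) = 4
(r1,c4) = 3
(r1,c5) = 4
(r2,c1) = 4
(r2,c4) = 5
(r2,c5) = 3
(r4,c1) = 1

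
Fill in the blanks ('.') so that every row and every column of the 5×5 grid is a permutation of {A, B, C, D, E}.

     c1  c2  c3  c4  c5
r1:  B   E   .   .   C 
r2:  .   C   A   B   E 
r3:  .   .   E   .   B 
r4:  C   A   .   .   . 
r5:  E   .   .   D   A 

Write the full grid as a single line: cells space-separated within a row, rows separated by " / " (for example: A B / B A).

B E D A C / D C A B E / A D E C B / C A B E D / E B C D A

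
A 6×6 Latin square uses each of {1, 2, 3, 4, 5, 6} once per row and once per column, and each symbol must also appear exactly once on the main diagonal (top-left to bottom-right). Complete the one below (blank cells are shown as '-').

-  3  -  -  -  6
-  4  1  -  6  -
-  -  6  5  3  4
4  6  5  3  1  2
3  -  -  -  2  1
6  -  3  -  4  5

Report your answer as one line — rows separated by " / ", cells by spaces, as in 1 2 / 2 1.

1 3 2 4 5 6 / 5 4 1 2 6 3 / 2 1 6 5 3 4 / 4 6 5 3 1 2 / 3 5 4 6 2 1 / 6 2 3 1 4 5

At row 1, column 1: row 1 has {3,6}; column 1 has {3,4,6}; the diagonal has {2,3,4,5,6}; that leaves 1.
At row 1, column 5: row 1 has {1,3,6}; column 5 has {1,2,3,4,6}; that leaves 5.
At row 2, column 4: row 2 has {1,4,6}; column 4 has {3,5}; that leaves 2.
At row 2, column 6: row 2 has {1,2,4,6}; column 6 has {1,2,4,5,6}; that leaves 3.
At row 3, column 1: row 3 has {3,4,5,6}; column 1 has {1,3,4,6}; that leaves 2.
At row 3, column 2: row 3 has {2,3,4,5,6}; column 2 has {3,4,6}; that leaves 1.
At row 5, column 2: row 5 has {1,2,3}; column 2 has {1,3,4,6}; that leaves 5.
At row 5, column 3: row 5 has {1,2,3,5}; column 3 has {1,3,5,6}; that leaves 4.
At row 5, column 4: row 5 has {1,2,3,4,5}; column 4 has {2,3,5}; that leaves 6.
At row 6, column 2: row 6 has {3,4,5,6}; column 2 has {1,3,4,5,6}; that leaves 2.
At row 6, column 4: row 6 has {2,3,4,5,6}; column 4 has {2,3,5,6}; that leaves 1.
At row 1, column 3: row 1 has {1,3,5,6}; column 3 has {1,3,4,5,6}; that leaves 2.
At row 1, column 4: row 1 has {1,2,3,5,6}; column 4 has {1,2,3,5,6}; that leaves 4.
At row 2, column 1: row 2 has {1,2,3,4,6}; column 1 has {1,2,3,4,6}; that leaves 5.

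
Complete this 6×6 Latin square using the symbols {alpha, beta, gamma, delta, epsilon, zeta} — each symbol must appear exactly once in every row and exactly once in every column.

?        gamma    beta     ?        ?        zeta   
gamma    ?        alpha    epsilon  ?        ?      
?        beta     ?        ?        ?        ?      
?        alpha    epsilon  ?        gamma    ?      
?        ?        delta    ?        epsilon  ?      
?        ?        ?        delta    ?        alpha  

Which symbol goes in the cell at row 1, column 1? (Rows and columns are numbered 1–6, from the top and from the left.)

epsilon

(r1,c4): row 1 has {beta,gamma,zeta}; column 4 has {delta,epsilon}, so it must be alpha.
(r1,c5): row 1 has {alpha,beta,gamma,zeta}; column 5 has {gamma,epsilon}, so it must be delta.
(r5,c2): row 5 has {delta,epsilon}; column 2 has {alpha,beta,gamma}, so it must be zeta.
(r6,c2): row 6 has {alpha,delta}; column 2 has {alpha,beta,gamma,zeta}, so it must be epsilon.
(r1,c1): row 1 has {alpha,beta,gamma,delta,zeta}; column 1 has {gamma}, so it must be epsilon.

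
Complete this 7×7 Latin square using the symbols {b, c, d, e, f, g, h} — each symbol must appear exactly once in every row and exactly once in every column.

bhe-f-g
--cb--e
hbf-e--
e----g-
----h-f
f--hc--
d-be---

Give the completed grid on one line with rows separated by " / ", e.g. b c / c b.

b h e c f d g / g f c b d h e / h b f g e c d / e d h f b g c / c e g d h b f / f g d h c e b / d c b e g f h

(r2,c1) = g
(r2,c5) = d
(r4,c5) = b
(r5,c1) = c
(r7,c5) = g
(r2,c2) = f
(r2,c6) = h
(r7,c2) = c
(r7,c6) = f
(r7,c7) = h
(r4,c2) = d
(r4,c3) = h
(r4,c7) = c
(r3,c7) = d
(r4,c4) = f
(r6,c7) = b
(r3,c6) = c
(r1,c6) = d
(r3,c4) = g
(r5,c4) = d
(r6,c6) = e
(r1,c4) = c
(r5,c3) = g
(r5,c6) = b
(r6,c2) = g
(r6,c3) = d
(r5,c2) = e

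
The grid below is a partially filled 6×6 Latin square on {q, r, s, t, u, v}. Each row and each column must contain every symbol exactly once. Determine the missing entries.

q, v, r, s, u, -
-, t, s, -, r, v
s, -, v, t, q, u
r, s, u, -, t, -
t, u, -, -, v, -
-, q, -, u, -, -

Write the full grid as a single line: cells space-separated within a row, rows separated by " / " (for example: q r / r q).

q v r s u t / u t s q r v / s r v t q u / r s u v t q / t u q r v s / v q t u s r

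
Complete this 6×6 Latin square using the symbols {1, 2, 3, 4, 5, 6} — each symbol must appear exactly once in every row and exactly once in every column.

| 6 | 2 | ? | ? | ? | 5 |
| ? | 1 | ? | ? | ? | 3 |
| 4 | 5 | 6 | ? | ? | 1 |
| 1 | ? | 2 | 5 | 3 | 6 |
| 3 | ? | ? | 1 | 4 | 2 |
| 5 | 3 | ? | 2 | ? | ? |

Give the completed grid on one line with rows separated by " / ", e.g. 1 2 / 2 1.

6 2 3 4 1 5 / 2 1 4 6 5 3 / 4 5 6 3 2 1 / 1 4 2 5 3 6 / 3 6 5 1 4 2 / 5 3 1 2 6 4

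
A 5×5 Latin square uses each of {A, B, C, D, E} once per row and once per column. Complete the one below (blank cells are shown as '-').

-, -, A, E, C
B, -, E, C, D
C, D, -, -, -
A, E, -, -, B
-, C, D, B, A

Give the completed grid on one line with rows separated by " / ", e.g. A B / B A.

D B A E C / B A E C D / C D B A E / A E C D B / E C D B A

row 1 has {A,C,E}; column 1 has {A,B,C} — only D is left for (r1,c1).
row 1 has {A,C,D,E}; column 2 has {C,D,E} — only B is left for (r1,c2).
row 2 has {B,C,D,E}; column 2 has {B,C,D,E} — only A is left for (r2,c2).
row 3 has {C,D}; column 3 has {A,D,E} — only B is left for (r3,c3).
row 3 has {B,C,D}; column 4 has {B,C,E} — only A is left for (r3,c4).
row 3 has {A,B,C,D}; column 5 has {A,B,C,D} — only E is left for (r3,c5).
row 4 has {A,B,E}; column 3 has {A,B,D,E} — only C is left for (r4,c3).
row 4 has {A,B,C,E}; column 4 has {A,B,C,E} — only D is left for (r4,c4).
row 5 has {A,B,C,D}; column 1 has {A,B,C,D} — only E is left for (r5,c1).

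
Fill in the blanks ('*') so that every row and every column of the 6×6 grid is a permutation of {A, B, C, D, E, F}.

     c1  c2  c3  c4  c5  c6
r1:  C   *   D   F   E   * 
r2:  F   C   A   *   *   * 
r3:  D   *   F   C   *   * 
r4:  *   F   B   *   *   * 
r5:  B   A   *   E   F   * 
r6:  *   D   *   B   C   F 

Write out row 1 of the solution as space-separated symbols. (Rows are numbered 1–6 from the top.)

At row 1, column 2: row 1 has {C,D,E,F}; column 2 has {A,C,D,F}; that leaves B.
At row 1, column 6: row 1 has {B,C,D,E,F}; column 6 has {F}; that leaves A.

C B D F E A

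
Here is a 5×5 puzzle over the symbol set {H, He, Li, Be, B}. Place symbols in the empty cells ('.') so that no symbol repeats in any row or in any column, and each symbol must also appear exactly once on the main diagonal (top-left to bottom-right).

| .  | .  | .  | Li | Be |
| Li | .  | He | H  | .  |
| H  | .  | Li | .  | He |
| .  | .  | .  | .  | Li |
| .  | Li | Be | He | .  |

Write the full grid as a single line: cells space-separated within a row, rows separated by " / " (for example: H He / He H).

At row 2, column 5: row 2 has {H,He,Li}; column 5 has {He,Li,Be}; that leaves B.
At row 5, column 1: row 5 has {He,Li,Be}; column 1 has {H,Li}; that leaves B.
At row 5, column 5: row 5 has {He,Li,Be,B}; column 5 has {He,Li,Be,B}; the diagonal has {Li}; that leaves H.
At row 1, column 1: row 1 has {Li,Be}; column 1 has {H,Li,B}; the diagonal has {H,Li}; that leaves He.
At row 2, column 2: row 2 has {H,He,Li,B}; column 2 has {Li}; the diagonal has {H,He,Li}; that leaves Be.
At row 3, column 2: row 3 has {H,He,Li}; column 2 has {Li,Be}; that leaves B.
At row 3, column 4: row 3 has {H,He,Li,B}; column 4 has {H,He,Li}; that leaves Be.
At row 4, column 1: row 4 has {Li}; column 1 has {H,He,Li,B}; that leaves Be.
At row 4, column 4: row 4 has {Li,Be}; column 4 has {H,He,Li,Be}; the diagonal has {H,He,Li,Be}; that leaves B.
At row 1, column 2: row 1 has {He,Li,Be}; column 2 has {Li,Be,B}; that leaves H.
At row 1, column 3: row 1 has {H,He,Li,Be}; column 3 has {He,Li,Be}; that leaves B.
At row 4, column 2: row 4 has {Li,Be,B}; column 2 has {H,Li,Be,B}; that leaves He.
At row 4, column 3: row 4 has {He,Li,Be,B}; column 3 has {He,Li,Be,B}; that leaves H.

He H B Li Be / Li Be He H B / H B Li Be He / Be He H B Li / B Li Be He H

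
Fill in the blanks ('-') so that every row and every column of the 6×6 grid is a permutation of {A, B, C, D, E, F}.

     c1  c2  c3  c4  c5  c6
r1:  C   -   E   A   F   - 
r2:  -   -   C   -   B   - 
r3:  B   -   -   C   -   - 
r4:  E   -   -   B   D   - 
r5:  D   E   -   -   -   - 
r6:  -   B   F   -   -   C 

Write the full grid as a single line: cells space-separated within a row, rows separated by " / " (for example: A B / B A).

(r1,c2) = D
(r1,c6) = B
(r4,c3) = A
(r4,c6) = F
(r5,c3) = B
(r5,c4) = F
(r5,c6) = A
(r6,c1) = A
(r6,c5) = E
(r2,c1) = F
(r2,c2) = A
(r3,c2) = F
(r3,c3) = D
(r3,c5) = A
(r3,c6) = E
(r4,c2) = C
(r5,c5) = C
(r6,c4) = D
(r2,c4) = E
(r2,c6) = D

C D E A F B / F A C E B D / B F D C A E / E C A B D F / D E B F C A / A B F D E C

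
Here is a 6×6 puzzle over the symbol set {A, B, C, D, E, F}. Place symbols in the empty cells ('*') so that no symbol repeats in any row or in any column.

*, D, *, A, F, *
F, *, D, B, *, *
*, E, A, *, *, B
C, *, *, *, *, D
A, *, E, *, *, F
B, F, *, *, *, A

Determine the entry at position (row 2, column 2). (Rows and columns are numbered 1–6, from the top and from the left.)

C

(r1,c1) = E
(r1,c6) = C
(r2,c6) = E
(r3,c1) = D
(r3,c5) = C
(r6,c3) = C
(r1,c3) = B
(r2,c5) = A
(r3,c4) = F
(r4,c3) = F
(r4,c4) = E
(r4,c5) = B
(r5,c5) = D
(r6,c4) = D
(r6,c5) = E
(r2,c2) = C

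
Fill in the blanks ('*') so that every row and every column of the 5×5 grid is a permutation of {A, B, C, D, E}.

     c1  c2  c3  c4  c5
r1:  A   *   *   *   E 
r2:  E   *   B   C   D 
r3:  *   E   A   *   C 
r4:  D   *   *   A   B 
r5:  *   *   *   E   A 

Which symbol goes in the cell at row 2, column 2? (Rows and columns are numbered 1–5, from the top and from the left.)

(r2,c2) = A

A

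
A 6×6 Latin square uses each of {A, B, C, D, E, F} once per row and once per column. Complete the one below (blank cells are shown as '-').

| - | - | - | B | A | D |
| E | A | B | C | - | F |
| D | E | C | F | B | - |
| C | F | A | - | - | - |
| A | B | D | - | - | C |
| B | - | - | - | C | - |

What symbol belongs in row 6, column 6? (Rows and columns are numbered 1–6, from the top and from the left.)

E

(r1,c1): row 1 has {A,B,D}; column 1 has {A,B,C,D,E}, so it must be F.
(r1,c2): row 1 has {A,B,D,F}; column 2 has {A,B,E,F}, so it must be C.
(r1,c3): row 1 has {A,B,C,D,F}; column 3 has {A,B,C,D}, so it must be E.
(r2,c5): row 2 has {A,B,C,E,F}; column 5 has {A,B,C}, so it must be D.
(r3,c6): row 3 has {B,C,D,E,F}; column 6 has {C,D,F}, so it must be A.
(r4,c5): row 4 has {A,C,F}; column 5 has {A,B,C,D}, so it must be E.
(r4,c6): row 4 has {A,C,E,F}; column 6 has {A,C,D,F}, so it must be B.
(r5,c4): row 5 has {A,B,C,D}; column 4 has {B,C,F}, so it must be E.
(r5,c5): row 5 has {A,B,C,D,E}; column 5 has {A,B,C,D,E}, so it must be F.
(r6,c2): row 6 has {B,C}; column 2 has {A,B,C,E,F}, so it must be D.
(r6,c3): row 6 has {B,C,D}; column 3 has {A,B,C,D,E}, so it must be F.
(r6,c4): row 6 has {B,C,D,F}; column 4 has {B,C,E,F}, so it must be A.
(r6,c6): row 6 has {A,B,C,D,F}; column 6 has {A,B,C,D,F}, so it must be E.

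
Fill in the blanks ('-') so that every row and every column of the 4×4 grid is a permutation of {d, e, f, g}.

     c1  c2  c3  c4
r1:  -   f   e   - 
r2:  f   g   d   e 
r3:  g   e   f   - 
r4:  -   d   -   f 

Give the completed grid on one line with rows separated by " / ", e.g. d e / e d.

Cell (r1,c1): row 1 has {e,f}; column 1 has {f,g} → d.
Cell (r1,c4): row 1 has {d,e,f}; column 4 has {e,f} → g.
Cell (r3,c4): row 3 has {e,f,g}; column 4 has {e,f,g} → d.
Cell (r4,c1): row 4 has {d,f}; column 1 has {d,f,g} → e.
Cell (r4,c3): row 4 has {d,e,f}; column 3 has {d,e,f} → g.

d f e g / f g d e / g e f d / e d g f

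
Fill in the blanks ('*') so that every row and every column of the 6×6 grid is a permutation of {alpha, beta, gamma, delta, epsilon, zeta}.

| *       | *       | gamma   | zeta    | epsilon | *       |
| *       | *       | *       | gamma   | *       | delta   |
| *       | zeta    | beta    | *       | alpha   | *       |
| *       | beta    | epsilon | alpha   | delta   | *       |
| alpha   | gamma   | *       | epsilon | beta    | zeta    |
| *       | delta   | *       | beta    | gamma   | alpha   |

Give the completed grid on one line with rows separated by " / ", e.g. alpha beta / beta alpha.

delta alpha gamma zeta epsilon beta / beta epsilon alpha gamma zeta delta / gamma zeta beta delta alpha epsilon / zeta beta epsilon alpha delta gamma / alpha gamma delta epsilon beta zeta / epsilon delta zeta beta gamma alpha

row 1 has {gamma,epsilon,zeta}; column 2 has {beta,gamma,delta,zeta} — only alpha is left for (r1,c2).
row 1 has {alpha,gamma,epsilon,zeta}; column 6 has {alpha,delta,zeta} — only beta is left for (r1,c6).
row 2 has {gamma,delta}; column 2 has {alpha,beta,gamma,delta,zeta} — only epsilon is left for (r2,c2).
row 2 has {gamma,delta,epsilon}; column 5 has {alpha,beta,gamma,delta,epsilon} — only zeta is left for (r2,c5).
row 3 has {alpha,beta,zeta}; column 4 has {alpha,beta,gamma,epsilon,zeta} — only delta is left for (r3,c4).
row 4 has {alpha,beta,delta,epsilon}; column 6 has {alpha,beta,delta,zeta} — only gamma is left for (r4,c6).
row 5 has {alpha,beta,gamma,epsilon,zeta}; column 3 has {beta,gamma,epsilon} — only delta is left for (r5,c3).
row 6 has {alpha,beta,gamma,delta}; column 3 has {beta,gamma,delta,epsilon} — only zeta is left for (r6,c3).
row 1 has {alpha,beta,gamma,epsilon,zeta}; column 1 has {alpha} — only delta is left for (r1,c1).
row 2 has {gamma,delta,epsilon,zeta}; column 1 has {alpha,delta} — only beta is left for (r2,c1).
row 2 has {beta,gamma,delta,epsilon,zeta}; column 3 has {beta,gamma,delta,epsilon,zeta} — only alpha is left for (r2,c3).
row 3 has {alpha,beta,delta,zeta}; column 6 has {alpha,beta,gamma,delta,zeta} — only epsilon is left for (r3,c6).
row 4 has {alpha,beta,gamma,delta,epsilon}; column 1 has {alpha,beta,delta} — only zeta is left for (r4,c1).
row 6 has {alpha,beta,gamma,delta,zeta}; column 1 has {alpha,beta,delta,zeta} — only epsilon is left for (r6,c1).
row 3 has {alpha,beta,delta,epsilon,zeta}; column 1 has {alpha,beta,delta,epsilon,zeta} — only gamma is left for (r3,c1).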